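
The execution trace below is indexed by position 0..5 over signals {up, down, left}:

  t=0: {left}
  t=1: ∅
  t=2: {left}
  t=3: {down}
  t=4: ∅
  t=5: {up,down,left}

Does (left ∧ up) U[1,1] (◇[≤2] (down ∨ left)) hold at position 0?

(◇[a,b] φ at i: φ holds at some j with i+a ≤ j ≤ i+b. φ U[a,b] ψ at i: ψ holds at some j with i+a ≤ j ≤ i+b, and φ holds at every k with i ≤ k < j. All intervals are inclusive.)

False

Need some j in [1,1] with ◇[≤2] (down ∨ left), and (left ∧ up) at every k in [0,j-1].
  j=1: ◇[≤2] (down ∨ left) holds, but (left ∧ up) fails at k=0 → not this j.
No j in the window works → until fails.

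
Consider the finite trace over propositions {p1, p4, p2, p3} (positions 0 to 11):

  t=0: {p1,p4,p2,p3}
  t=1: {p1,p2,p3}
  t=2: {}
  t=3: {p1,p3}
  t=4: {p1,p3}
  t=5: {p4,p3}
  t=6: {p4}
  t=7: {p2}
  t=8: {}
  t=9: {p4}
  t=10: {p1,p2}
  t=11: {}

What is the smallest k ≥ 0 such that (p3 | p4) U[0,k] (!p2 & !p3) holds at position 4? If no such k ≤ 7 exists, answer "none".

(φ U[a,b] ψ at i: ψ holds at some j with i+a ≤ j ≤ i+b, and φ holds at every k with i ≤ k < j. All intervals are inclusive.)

Need earliest j ≥ 4 with (!p2 & !p3), and (p3 | p4) at every k in [4,j-1].
  j=4: rhs fails.
  j=5: rhs fails.
  j=6: rhs holds; lhs holds on [4,5]. k = 2.

2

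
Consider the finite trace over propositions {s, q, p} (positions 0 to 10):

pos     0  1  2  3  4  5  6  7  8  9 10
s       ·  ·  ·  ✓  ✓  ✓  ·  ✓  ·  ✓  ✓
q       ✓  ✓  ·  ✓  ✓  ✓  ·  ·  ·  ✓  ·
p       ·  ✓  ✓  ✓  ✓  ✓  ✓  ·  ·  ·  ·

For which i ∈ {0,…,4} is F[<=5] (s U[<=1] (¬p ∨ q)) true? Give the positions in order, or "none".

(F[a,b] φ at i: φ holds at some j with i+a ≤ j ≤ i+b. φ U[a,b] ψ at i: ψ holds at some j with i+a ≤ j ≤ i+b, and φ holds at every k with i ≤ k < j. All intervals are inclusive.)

Evaluate at each i in [0,4]:
  i=0: ✓ (witness j=0)
  i=1: ✓ (witness j=1)
  i=2: ✓ (witness j=3)
  i=3: ✓ (witness j=3)
  i=4: ✓ (witness j=4)

0, 1, 2, 3, 4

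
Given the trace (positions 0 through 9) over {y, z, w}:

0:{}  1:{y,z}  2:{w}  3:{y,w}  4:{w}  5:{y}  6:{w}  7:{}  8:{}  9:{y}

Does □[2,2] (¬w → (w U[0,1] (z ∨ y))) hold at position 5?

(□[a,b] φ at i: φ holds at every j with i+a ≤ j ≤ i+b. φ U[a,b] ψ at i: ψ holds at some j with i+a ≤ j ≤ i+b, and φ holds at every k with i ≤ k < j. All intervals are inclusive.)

False

Check (¬w → (w U[0,1] (z ∨ y))) at every j in [7,7]:
  j=7: antecedent true; consequent fails → ✗
Fails at j=7 → formula fails.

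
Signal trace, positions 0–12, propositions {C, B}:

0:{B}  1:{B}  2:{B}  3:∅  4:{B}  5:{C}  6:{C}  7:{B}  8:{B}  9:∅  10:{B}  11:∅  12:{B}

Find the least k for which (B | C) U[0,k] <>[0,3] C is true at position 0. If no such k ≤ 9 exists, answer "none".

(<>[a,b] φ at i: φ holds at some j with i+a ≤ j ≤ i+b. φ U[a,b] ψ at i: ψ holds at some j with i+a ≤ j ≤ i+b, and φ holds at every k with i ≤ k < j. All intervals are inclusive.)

Need earliest j ≥ 0 with <>[0,3] C, and (B | C) at every k in [0,j-1].
  j=0: rhs fails.
  j=1: rhs fails.
  j=2: rhs holds; lhs holds on [0,1]. k = 2.

2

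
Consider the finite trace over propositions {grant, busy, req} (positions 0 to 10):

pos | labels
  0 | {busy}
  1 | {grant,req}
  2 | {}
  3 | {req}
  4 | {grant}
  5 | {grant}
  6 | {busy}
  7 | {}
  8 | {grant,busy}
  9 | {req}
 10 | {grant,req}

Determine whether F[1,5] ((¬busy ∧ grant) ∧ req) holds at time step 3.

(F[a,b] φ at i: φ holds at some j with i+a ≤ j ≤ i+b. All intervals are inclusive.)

Check ((¬busy ∧ grant) ∧ req) at each j in [4,8]:
  j=4: false
  j=5: false
  j=6: false
  j=7: false
  j=8: false
No position in the window satisfies it → formula fails.

Does not hold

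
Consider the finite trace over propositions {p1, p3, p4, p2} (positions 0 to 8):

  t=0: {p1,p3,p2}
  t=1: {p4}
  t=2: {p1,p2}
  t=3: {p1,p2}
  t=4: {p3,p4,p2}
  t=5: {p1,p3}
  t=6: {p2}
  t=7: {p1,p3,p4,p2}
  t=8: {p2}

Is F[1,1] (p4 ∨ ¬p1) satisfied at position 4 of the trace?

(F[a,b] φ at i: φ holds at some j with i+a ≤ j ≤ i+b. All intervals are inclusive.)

False

Check (p4 ∨ ¬p1) at each j in [5,5]:
  j=5: false
No position in the window satisfies it → formula fails.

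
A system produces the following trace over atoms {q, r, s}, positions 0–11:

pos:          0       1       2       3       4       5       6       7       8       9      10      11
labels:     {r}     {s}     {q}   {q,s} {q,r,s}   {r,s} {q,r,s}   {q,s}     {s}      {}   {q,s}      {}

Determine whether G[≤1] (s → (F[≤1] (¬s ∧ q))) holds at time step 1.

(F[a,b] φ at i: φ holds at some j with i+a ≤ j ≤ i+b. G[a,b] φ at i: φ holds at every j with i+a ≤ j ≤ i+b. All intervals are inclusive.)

Check (s → (F[≤1] (¬s ∧ q))) at every j in [1,2]:
  j=1: antecedent true; consequent holds (witness at 2) → ✓
  j=2: antecedent false → ✓
All positions satisfy it → formula holds.

Yes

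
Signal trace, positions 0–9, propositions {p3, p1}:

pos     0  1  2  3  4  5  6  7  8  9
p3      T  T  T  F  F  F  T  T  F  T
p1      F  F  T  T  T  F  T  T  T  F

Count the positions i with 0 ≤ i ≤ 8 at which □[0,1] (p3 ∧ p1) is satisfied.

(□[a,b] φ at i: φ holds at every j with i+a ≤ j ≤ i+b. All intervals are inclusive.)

Evaluate at each i in [0,8]:
  i=0: ✗ (fails at j=0)
  i=1: ✗ (fails at j=1)
  i=2: ✗ (fails at j=3)
  i=3: ✗ (fails at j=3)
  i=4: ✗ (fails at j=4)
  i=5: ✗ (fails at j=5)
  i=6: ✓ (all of [6,7])
  i=7: ✗ (fails at j=8)
  i=8: ✗ (fails at j=8)
Positions where it holds: {6} → 1.

1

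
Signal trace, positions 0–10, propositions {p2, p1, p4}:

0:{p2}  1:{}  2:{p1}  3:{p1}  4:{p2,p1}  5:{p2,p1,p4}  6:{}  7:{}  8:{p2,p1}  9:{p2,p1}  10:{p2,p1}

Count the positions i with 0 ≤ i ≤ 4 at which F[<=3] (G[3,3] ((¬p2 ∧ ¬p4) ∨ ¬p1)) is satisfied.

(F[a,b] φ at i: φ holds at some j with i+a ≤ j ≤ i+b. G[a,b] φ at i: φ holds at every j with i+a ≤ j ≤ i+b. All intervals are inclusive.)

Evaluate at each i in [0,4]:
  i=0: ✓ (witness j=0)
  i=1: ✓ (witness j=3)
  i=2: ✓ (witness j=3)
  i=3: ✓ (witness j=3)
  i=4: ✓ (witness j=4)
Positions where it holds: {0, 1, 2, 3, 4} → 5.

5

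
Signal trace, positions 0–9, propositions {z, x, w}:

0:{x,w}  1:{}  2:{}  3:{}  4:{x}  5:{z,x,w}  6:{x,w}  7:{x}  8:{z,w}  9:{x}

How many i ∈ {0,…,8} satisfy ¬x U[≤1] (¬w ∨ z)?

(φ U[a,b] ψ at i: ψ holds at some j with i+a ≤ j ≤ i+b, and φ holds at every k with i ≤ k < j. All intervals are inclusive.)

Evaluate at each i in [0,8]:
  i=0: ✗ (lhs fails at k=0 before rhs at j=1)
  i=1: ✓ (rhs at j=1)
  i=2: ✓ (rhs at j=2)
  i=3: ✓ (rhs at j=3)
  i=4: ✓ (rhs at j=4)
  i=5: ✓ (rhs at j=5)
  i=6: ✗ (lhs fails at k=6 before rhs at j=7)
  i=7: ✓ (rhs at j=7)
  i=8: ✓ (rhs at j=8)
Positions where it holds: {1, 2, 3, 4, 5, 7, 8} → 7.

7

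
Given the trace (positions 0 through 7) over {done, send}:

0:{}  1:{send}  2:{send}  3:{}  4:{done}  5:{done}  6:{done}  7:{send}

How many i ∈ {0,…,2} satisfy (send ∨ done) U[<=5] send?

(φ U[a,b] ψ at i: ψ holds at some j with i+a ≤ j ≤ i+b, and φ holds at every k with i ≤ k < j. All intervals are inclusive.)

Evaluate at each i in [0,2]:
  i=0: ✗ (lhs fails at k=0 before rhs at j=1)
  i=1: ✓ (rhs at j=1)
  i=2: ✓ (rhs at j=2)
Positions where it holds: {1, 2} → 2.

2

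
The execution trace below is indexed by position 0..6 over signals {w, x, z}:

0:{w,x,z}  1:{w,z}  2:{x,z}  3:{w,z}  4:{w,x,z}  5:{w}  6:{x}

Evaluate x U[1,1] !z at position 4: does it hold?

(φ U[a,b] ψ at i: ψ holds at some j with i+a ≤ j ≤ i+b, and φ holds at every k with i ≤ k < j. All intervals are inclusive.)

True

Need some j in [5,5] with !z, and x at every k in [4,j-1].
  j=5: !z holds; x holds at every k in [4,4] → satisfied.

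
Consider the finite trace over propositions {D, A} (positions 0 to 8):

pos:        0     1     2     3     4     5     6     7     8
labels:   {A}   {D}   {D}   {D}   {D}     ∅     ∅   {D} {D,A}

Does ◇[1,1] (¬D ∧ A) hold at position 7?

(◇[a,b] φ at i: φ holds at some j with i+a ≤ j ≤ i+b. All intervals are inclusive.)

False

Check (¬D ∧ A) at each j in [8,8]:
  j=8: false
No position in the window satisfies it → formula fails.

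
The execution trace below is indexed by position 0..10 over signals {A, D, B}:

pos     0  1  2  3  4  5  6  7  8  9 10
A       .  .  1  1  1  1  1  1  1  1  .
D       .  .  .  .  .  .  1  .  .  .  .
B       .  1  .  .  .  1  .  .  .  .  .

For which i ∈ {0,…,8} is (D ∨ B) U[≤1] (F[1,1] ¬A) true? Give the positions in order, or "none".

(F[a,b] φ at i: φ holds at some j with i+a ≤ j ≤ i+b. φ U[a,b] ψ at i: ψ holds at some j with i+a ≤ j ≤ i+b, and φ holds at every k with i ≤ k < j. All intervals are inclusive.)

Evaluate at each i in [0,8]:
  i=0: ✓ (rhs at j=0)
  i=1: ✗ (no rhs in [1,2])
  i=2: ✗ (no rhs in [2,3])
  i=3: ✗ (no rhs in [3,4])
  i=4: ✗ (no rhs in [4,5])
  i=5: ✗ (no rhs in [5,6])
  i=6: ✗ (no rhs in [6,7])
  i=7: ✗ (no rhs in [7,8])
  i=8: ✗ (lhs fails at k=8 before rhs at j=9)

0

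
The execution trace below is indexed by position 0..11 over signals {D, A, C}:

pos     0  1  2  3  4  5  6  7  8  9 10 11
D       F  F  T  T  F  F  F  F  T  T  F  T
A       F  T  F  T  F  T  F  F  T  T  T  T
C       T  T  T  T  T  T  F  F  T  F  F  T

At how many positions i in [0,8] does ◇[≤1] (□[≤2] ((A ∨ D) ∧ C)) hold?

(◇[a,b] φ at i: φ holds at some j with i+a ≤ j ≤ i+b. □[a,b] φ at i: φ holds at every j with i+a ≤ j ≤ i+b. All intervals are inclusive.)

2

Evaluate at each i in [0,8]:
  i=0: ✓ (witness j=1)
  i=1: ✓ (witness j=1)
  i=2: ✗ (none in [2,3])
  i=3: ✗ (none in [3,4])
  i=4: ✗ (none in [4,5])
  i=5: ✗ (none in [5,6])
  i=6: ✗ (none in [6,7])
  i=7: ✗ (none in [7,8])
  i=8: ✗ (none in [8,9])
Positions where it holds: {0, 1} → 2.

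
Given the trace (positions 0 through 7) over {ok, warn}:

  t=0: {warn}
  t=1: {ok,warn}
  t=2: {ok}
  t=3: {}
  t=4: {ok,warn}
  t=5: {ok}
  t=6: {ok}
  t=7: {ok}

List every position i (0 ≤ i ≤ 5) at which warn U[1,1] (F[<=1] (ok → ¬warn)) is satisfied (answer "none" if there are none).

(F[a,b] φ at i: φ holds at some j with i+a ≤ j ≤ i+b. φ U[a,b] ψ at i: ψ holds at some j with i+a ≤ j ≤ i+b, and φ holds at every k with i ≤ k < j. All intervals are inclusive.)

Evaluate at each i in [0,5]:
  i=0: ✓ (rhs at j=1; lhs holds on [0,0])
  i=1: ✓ (rhs at j=2; lhs holds on [1,1])
  i=2: ✗ (lhs fails at k=2 before rhs at j=3)
  i=3: ✗ (lhs fails at k=3 before rhs at j=4)
  i=4: ✓ (rhs at j=5; lhs holds on [4,4])
  i=5: ✗ (lhs fails at k=5 before rhs at j=6)

0, 1, 4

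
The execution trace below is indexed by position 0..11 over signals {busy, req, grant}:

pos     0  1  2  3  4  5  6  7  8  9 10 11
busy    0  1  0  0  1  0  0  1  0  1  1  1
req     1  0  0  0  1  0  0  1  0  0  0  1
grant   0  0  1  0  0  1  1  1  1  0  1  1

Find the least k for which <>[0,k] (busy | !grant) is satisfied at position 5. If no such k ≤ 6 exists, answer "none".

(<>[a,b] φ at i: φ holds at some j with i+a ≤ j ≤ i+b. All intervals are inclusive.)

Scan j = 5,6,… for (busy | !grant):
  j=5: fails
  j=6: fails
  j=7: holds
First hit at j=7, so smallest k = 7-5 = 2.

2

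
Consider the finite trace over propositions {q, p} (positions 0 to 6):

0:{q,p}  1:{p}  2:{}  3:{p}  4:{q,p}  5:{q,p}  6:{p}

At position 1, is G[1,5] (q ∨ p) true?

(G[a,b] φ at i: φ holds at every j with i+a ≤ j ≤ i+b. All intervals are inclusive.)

Check (q ∨ p) at every j in [2,6]:
  j=2: false
  j=3: true
  j=4: true
  j=5: true
  j=6: true
Fails at j=2 → formula fails.

Does not hold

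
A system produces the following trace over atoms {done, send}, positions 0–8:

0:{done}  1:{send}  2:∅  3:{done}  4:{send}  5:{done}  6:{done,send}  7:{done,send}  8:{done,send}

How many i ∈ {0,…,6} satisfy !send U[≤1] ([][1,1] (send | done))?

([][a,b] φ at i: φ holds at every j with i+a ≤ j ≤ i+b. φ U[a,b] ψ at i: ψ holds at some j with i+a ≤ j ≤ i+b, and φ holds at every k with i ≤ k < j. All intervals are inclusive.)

6

Evaluate at each i in [0,6]:
  i=0: ✓ (rhs at j=0)
  i=1: ✗ (lhs fails at k=1 before rhs at j=2)
  i=2: ✓ (rhs at j=2)
  i=3: ✓ (rhs at j=3)
  i=4: ✓ (rhs at j=4)
  i=5: ✓ (rhs at j=5)
  i=6: ✓ (rhs at j=6)
Positions where it holds: {0, 2, 3, 4, 5, 6} → 6.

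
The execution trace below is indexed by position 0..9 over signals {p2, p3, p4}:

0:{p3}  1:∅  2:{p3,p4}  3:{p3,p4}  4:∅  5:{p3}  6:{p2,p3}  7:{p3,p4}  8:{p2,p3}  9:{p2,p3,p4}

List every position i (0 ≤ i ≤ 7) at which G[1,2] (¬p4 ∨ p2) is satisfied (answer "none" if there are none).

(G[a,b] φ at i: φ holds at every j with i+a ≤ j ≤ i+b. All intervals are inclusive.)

Evaluate at each i in [0,7]:
  i=0: ✗ (fails at j=2)
  i=1: ✗ (fails at j=2)
  i=2: ✗ (fails at j=3)
  i=3: ✓ (all of [4,5])
  i=4: ✓ (all of [5,6])
  i=5: ✗ (fails at j=7)
  i=6: ✗ (fails at j=7)
  i=7: ✓ (all of [8,9])

3, 4, 7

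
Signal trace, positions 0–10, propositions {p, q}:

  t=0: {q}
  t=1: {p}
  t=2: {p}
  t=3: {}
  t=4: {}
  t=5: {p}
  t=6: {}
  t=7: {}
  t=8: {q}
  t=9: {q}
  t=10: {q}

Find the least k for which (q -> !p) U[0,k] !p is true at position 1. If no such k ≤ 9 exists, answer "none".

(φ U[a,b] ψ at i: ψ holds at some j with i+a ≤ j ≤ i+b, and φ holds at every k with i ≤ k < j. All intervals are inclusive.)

2

Need earliest j ≥ 1 with !p, and (q -> !p) at every k in [1,j-1].
  j=1: rhs fails.
  j=2: rhs fails.
  j=3: rhs holds; lhs holds on [1,2]. k = 2.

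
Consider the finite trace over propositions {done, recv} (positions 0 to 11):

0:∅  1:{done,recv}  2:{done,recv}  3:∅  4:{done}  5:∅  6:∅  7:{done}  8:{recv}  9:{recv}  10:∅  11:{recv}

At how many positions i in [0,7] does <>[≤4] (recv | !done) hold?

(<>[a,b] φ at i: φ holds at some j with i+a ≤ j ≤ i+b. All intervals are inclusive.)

8

Evaluate at each i in [0,7]:
  i=0: ✓ (witness j=0)
  i=1: ✓ (witness j=1)
  i=2: ✓ (witness j=2)
  i=3: ✓ (witness j=3)
  i=4: ✓ (witness j=5)
  i=5: ✓ (witness j=5)
  i=6: ✓ (witness j=6)
  i=7: ✓ (witness j=8)
Positions where it holds: {0, 1, 2, 3, 4, 5, 6, 7} → 8.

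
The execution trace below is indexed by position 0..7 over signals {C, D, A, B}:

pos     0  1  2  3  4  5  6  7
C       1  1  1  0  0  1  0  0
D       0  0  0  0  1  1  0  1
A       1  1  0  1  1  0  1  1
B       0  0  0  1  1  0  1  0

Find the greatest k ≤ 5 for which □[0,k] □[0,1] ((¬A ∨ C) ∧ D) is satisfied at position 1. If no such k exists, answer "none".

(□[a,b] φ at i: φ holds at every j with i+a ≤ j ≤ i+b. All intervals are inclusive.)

none

□[0,1] ((¬A ∨ C) ∧ D) must hold from j=1 onward; find where it first fails.
  j=1: fails → no k works.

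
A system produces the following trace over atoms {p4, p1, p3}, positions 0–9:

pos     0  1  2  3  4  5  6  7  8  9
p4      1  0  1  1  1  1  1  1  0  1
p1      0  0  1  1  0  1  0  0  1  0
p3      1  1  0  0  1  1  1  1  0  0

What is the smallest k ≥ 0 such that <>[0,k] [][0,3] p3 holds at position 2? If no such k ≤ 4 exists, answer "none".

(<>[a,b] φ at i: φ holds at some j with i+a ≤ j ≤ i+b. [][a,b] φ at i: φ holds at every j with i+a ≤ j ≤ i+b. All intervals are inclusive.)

2

Scan j = 2,3,… for [][0,3] p3:
  j=2: fails
  j=3: fails
  j=4: holds
First hit at j=4, so smallest k = 4-2 = 2.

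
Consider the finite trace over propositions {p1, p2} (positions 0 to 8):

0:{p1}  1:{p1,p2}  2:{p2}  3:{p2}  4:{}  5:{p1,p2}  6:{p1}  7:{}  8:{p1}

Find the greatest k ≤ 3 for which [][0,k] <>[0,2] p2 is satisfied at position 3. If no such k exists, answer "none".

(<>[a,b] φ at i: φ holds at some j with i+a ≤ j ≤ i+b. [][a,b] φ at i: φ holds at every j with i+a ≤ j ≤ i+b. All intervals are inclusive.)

2

<>[0,2] p2 must hold from j=3 onward; find where it first fails.
  j=3: holds
  j=4: holds
  j=5: holds
  j=6: fails
Holds on [3,5], so largest k = 2.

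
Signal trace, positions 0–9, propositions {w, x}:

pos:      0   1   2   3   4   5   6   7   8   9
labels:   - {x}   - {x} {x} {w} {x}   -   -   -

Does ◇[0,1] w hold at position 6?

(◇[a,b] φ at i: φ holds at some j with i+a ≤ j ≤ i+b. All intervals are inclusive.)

Check w at each j in [6,7]:
  j=6: false
  j=7: false
No position in the window satisfies it → formula fails.

Does not hold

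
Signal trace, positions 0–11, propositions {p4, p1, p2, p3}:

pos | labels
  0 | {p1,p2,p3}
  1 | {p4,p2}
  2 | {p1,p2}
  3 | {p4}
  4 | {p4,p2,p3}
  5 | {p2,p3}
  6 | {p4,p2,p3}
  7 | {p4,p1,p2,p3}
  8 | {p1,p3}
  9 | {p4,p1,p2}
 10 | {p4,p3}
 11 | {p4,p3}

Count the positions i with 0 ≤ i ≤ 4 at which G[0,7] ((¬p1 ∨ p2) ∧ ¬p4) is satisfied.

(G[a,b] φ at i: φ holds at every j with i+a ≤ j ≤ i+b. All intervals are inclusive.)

0

Evaluate at each i in [0,4]:
  i=0: ✗ (fails at j=1)
  i=1: ✗ (fails at j=1)
  i=2: ✗ (fails at j=3)
  i=3: ✗ (fails at j=3)
  i=4: ✗ (fails at j=4)
Positions where it holds: {} → 0.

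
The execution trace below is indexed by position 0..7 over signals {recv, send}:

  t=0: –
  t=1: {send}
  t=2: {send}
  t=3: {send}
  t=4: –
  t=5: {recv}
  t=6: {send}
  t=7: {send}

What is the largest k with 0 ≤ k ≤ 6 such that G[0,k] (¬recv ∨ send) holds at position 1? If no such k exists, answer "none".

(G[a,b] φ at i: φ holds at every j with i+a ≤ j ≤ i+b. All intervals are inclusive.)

3

(¬recv ∨ send) must hold from j=1 onward; find where it first fails.
  j=1: holds
  j=2: holds
  j=3: holds
  j=4: holds
  j=5: fails
Holds on [1,4], so largest k = 3.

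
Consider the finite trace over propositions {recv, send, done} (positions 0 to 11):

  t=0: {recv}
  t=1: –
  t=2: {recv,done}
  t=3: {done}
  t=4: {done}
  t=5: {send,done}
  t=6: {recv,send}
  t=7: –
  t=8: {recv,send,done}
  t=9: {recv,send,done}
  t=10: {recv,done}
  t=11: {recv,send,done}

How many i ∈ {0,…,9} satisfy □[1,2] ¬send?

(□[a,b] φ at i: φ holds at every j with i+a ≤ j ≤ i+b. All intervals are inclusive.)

Evaluate at each i in [0,9]:
  i=0: ✓ (all of [1,2])
  i=1: ✓ (all of [2,3])
  i=2: ✓ (all of [3,4])
  i=3: ✗ (fails at j=5)
  i=4: ✗ (fails at j=5)
  i=5: ✗ (fails at j=6)
  i=6: ✗ (fails at j=8)
  i=7: ✗ (fails at j=8)
  i=8: ✗ (fails at j=9)
  i=9: ✗ (fails at j=11)
Positions where it holds: {0, 1, 2} → 3.

3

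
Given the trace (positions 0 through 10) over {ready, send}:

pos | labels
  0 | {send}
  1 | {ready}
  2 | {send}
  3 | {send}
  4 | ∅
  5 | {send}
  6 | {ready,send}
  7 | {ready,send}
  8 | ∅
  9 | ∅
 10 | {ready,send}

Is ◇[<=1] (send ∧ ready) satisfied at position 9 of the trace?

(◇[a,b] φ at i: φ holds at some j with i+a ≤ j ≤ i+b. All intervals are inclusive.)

Check (send ∧ ready) at each j in [9,10]:
  j=9: false
  j=10: true
Found at j=10 → formula holds.

Yes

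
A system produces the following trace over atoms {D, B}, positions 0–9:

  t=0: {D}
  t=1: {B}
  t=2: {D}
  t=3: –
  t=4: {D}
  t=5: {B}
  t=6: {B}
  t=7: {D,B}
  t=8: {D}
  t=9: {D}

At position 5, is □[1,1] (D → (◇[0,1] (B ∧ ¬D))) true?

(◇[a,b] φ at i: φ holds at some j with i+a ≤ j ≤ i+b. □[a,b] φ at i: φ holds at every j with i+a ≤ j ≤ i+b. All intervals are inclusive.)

Check (D → (◇[0,1] (B ∧ ¬D))) at every j in [6,6]:
  j=6: antecedent false → ✓
All positions satisfy it → formula holds.

Holds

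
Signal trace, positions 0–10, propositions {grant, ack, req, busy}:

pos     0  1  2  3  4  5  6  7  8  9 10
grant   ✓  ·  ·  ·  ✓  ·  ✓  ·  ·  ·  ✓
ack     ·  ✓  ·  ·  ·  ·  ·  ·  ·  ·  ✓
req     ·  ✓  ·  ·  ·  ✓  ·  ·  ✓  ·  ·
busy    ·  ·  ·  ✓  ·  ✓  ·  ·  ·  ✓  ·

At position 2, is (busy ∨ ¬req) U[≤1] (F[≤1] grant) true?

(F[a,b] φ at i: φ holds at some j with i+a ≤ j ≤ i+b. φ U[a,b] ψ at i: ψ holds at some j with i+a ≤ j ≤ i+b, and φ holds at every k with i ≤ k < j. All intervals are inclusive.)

Need some j in [2,3] with F[≤1] grant, and (busy ∨ ¬req) at every k in [2,j-1].
  j=2: F[≤1] grant — fails (none in [2,3]).
  j=3: F[≤1] grant holds; (busy ∨ ¬req) holds at every k in [2,2] → satisfied.

Holds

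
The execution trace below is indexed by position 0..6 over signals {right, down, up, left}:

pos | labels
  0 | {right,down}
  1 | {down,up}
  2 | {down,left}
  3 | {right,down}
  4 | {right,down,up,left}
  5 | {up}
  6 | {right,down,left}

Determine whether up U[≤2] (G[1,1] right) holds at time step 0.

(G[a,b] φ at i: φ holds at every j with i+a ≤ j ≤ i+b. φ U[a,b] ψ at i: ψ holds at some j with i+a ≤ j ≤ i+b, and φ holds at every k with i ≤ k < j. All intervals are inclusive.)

Need some j in [0,2] with G[1,1] right, and up at every k in [0,j-1].
  j=0: G[1,1] right — fails at 1.
  j=1: G[1,1] right — fails at 2.
  j=2: G[1,1] right holds, but up fails at k=0 → not this j.
No j in the window works → until fails.

Does not hold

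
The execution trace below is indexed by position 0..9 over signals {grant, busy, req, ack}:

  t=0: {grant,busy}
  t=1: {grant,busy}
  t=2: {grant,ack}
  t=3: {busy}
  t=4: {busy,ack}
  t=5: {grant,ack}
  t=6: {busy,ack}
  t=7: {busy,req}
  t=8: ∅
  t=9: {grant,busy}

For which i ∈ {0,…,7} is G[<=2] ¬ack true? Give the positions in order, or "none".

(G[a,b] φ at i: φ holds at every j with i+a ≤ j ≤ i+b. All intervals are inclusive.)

Evaluate at each i in [0,7]:
  i=0: ✗ (fails at j=2)
  i=1: ✗ (fails at j=2)
  i=2: ✗ (fails at j=2)
  i=3: ✗ (fails at j=4)
  i=4: ✗ (fails at j=4)
  i=5: ✗ (fails at j=5)
  i=6: ✗ (fails at j=6)
  i=7: ✓ (all of [7,9])

7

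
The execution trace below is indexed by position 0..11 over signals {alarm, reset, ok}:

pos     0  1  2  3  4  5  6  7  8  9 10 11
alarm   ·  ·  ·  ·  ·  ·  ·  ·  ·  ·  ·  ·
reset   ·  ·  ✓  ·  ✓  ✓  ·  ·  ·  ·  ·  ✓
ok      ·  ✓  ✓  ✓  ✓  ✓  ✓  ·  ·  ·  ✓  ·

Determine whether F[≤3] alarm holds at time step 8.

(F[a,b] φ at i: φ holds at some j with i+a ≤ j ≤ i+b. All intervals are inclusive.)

No

Check alarm at each j in [8,11]:
  j=8: false
  j=9: false
  j=10: false
  j=11: false
No position in the window satisfies it → formula fails.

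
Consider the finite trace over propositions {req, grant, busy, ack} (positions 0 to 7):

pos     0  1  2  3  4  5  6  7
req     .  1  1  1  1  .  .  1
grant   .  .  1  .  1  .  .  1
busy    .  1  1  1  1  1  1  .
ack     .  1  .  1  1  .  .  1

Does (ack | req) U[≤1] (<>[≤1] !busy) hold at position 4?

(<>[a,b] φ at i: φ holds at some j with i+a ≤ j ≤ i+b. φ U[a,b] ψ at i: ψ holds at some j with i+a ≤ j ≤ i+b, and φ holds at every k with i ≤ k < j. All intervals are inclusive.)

Does not hold

Need some j in [4,5] with <>[≤1] !busy, and (ack | req) at every k in [4,j-1].
  j=4: <>[≤1] !busy — fails (none in [4,5]).
  j=5: <>[≤1] !busy — fails (none in [5,6]).
No j in the window works → until fails.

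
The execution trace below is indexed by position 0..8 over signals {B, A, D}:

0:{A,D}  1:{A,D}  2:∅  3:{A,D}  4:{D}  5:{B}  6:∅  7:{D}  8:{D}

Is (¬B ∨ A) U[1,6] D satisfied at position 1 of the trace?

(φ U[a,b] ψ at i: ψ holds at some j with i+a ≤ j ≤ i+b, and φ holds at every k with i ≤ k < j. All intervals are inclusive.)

Holds

Need some j in [2,7] with D, and (¬B ∨ A) at every k in [1,j-1].
  j=2: D false.
  j=3: D holds; (¬B ∨ A) holds at every k in [1,2] → satisfied.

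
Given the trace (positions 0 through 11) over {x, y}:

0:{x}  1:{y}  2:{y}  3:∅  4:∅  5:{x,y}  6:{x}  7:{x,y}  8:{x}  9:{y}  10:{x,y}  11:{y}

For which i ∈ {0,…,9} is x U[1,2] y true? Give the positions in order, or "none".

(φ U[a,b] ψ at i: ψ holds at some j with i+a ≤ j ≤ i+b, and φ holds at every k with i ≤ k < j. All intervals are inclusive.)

0, 5, 6, 7, 8

Evaluate at each i in [0,9]:
  i=0: ✓ (rhs at j=1; lhs holds on [0,0])
  i=1: ✗ (lhs fails at k=1 before rhs at j=2)
  i=2: ✗ (no rhs in [3,4])
  i=3: ✗ (lhs fails at k=3 before rhs at j=5)
  i=4: ✗ (lhs fails at k=4 before rhs at j=5)
  i=5: ✓ (rhs at j=7; lhs holds on [5,6])
  i=6: ✓ (rhs at j=7; lhs holds on [6,6])
  i=7: ✓ (rhs at j=9; lhs holds on [7,8])
  i=8: ✓ (rhs at j=9; lhs holds on [8,8])
  i=9: ✗ (lhs fails at k=9 before rhs at j=10)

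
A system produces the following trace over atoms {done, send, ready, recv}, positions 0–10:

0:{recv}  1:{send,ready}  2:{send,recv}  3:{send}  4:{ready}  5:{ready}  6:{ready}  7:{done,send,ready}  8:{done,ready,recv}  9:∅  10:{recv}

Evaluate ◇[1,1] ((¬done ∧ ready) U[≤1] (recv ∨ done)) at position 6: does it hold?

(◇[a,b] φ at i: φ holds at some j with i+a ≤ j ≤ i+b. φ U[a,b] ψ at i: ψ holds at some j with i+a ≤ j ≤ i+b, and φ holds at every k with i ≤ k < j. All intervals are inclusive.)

Check ((¬done ∧ ready) U[≤1] (recv ∨ done)) at each j in [7,7]:
  j=7: holds
Found at j=7 → formula holds.

True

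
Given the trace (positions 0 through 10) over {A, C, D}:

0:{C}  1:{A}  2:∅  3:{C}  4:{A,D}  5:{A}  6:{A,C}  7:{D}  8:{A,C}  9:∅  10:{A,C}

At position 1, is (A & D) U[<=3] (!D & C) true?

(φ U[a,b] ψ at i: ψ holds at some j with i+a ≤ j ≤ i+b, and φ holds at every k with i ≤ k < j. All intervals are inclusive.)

Need some j in [1,4] with (!D & C), and (A & D) at every k in [1,j-1].
  j=1: (!D & C) false.
  j=2: (!D & C) false.
  j=3: (!D & C) holds, but (A & D) fails at k=1 → not this j.
  j=4: (!D & C) false.
No j in the window works → until fails.

Does not hold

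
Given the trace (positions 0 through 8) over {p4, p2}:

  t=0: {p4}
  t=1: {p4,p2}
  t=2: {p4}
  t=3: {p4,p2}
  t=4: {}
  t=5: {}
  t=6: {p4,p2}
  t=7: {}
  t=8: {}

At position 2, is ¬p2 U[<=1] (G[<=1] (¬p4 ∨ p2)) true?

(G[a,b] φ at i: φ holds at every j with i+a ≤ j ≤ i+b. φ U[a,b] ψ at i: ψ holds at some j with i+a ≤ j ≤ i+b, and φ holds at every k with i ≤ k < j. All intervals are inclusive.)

Holds

Need some j in [2,3] with G[<=1] (¬p4 ∨ p2), and ¬p2 at every k in [2,j-1].
  j=2: G[<=1] (¬p4 ∨ p2) — fails at 2.
  j=3: G[<=1] (¬p4 ∨ p2) holds; ¬p2 holds at every k in [2,2] → satisfied.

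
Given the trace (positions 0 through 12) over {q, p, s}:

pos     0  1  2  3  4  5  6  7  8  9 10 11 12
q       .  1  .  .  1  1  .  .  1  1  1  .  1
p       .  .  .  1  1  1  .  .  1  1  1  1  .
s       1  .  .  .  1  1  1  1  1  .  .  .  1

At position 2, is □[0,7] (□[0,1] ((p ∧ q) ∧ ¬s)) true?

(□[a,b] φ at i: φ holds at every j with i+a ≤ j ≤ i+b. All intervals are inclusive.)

Check □[0,1] ((p ∧ q) ∧ ¬s) at every j in [2,9]:
  j=2: fails at 2
  j=3: fails at 3
  j=4: fails at 4
  j=5: fails at 5
  j=6: fails at 6
  j=7: fails at 7
  j=8: fails at 8
  j=9: holds on [9,10]
Fails at j=2 → formula fails.

False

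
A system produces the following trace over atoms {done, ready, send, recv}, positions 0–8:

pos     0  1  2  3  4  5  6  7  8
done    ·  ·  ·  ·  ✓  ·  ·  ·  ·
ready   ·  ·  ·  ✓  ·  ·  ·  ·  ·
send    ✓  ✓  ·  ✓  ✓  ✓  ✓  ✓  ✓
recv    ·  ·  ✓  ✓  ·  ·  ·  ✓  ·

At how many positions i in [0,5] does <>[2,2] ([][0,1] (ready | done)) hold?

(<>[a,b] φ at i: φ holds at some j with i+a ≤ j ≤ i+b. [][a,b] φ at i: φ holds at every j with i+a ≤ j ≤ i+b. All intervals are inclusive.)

1

Evaluate at each i in [0,5]:
  i=0: ✗ (none in [2,2])
  i=1: ✓ (witness j=3)
  i=2: ✗ (none in [4,4])
  i=3: ✗ (none in [5,5])
  i=4: ✗ (none in [6,6])
  i=5: ✗ (none in [7,7])
Positions where it holds: {1} → 1.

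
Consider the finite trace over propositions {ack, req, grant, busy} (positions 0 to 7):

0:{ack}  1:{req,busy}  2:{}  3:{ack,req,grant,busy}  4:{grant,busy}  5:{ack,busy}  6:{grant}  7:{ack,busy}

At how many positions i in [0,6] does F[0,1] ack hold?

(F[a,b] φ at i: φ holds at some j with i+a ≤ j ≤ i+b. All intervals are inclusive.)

6

Evaluate at each i in [0,6]:
  i=0: ✓ (witness j=0)
  i=1: ✗ (none in [1,2])
  i=2: ✓ (witness j=3)
  i=3: ✓ (witness j=3)
  i=4: ✓ (witness j=5)
  i=5: ✓ (witness j=5)
  i=6: ✓ (witness j=7)
Positions where it holds: {0, 2, 3, 4, 5, 6} → 6.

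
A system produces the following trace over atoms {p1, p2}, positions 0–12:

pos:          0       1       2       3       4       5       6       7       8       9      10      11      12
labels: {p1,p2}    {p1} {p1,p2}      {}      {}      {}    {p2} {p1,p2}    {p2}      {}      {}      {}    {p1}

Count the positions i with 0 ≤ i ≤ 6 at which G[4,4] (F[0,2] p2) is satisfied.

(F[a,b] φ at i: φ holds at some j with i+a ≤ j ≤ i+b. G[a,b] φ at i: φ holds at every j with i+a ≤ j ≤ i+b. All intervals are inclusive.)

Evaluate at each i in [0,6]:
  i=0: ✓ (all of [4,4])
  i=1: ✓ (all of [5,5])
  i=2: ✓ (all of [6,6])
  i=3: ✓ (all of [7,7])
  i=4: ✓ (all of [8,8])
  i=5: ✗ (fails at j=9)
  i=6: ✗ (fails at j=10)
Positions where it holds: {0, 1, 2, 3, 4} → 5.

5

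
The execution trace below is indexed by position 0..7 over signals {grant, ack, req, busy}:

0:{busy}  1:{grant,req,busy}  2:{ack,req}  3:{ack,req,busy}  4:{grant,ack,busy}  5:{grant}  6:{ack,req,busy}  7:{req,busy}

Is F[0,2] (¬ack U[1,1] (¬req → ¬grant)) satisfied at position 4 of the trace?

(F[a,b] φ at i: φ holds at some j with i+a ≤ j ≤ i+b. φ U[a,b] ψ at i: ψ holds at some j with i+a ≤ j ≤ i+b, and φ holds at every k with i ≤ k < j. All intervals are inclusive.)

Check (¬ack U[1,1] (¬req → ¬grant)) at each j in [4,6]:
  j=4: fails
  j=5: holds
  j=6: fails
Found at j=5 → formula holds.

Holds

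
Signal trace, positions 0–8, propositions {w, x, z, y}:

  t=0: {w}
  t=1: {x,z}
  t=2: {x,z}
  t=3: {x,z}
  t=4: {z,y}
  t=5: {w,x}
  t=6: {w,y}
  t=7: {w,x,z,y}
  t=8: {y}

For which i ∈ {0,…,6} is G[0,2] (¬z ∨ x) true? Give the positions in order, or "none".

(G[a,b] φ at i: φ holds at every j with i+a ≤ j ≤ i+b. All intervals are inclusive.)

Evaluate at each i in [0,6]:
  i=0: ✓ (all of [0,2])
  i=1: ✓ (all of [1,3])
  i=2: ✗ (fails at j=4)
  i=3: ✗ (fails at j=4)
  i=4: ✗ (fails at j=4)
  i=5: ✓ (all of [5,7])
  i=6: ✓ (all of [6,8])

0, 1, 5, 6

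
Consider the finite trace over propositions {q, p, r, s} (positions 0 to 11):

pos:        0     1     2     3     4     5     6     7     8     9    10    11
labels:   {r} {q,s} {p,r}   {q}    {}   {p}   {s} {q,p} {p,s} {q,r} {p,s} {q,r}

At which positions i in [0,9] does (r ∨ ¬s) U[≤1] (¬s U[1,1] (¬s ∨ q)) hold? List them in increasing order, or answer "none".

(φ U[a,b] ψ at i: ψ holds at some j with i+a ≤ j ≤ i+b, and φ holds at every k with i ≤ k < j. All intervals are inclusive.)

Evaluate at each i in [0,9]:
  i=0: ✓ (rhs at j=0)
  i=1: ✗ (lhs fails at k=1 before rhs at j=2)
  i=2: ✓ (rhs at j=2)
  i=3: ✓ (rhs at j=3)
  i=4: ✓ (rhs at j=4)
  i=5: ✗ (no rhs in [5,6])
  i=6: ✗ (no rhs in [6,7])
  i=7: ✗ (no rhs in [7,8])
  i=8: ✗ (no rhs in [8,9])
  i=9: ✗ (no rhs in [9,10])

0, 2, 3, 4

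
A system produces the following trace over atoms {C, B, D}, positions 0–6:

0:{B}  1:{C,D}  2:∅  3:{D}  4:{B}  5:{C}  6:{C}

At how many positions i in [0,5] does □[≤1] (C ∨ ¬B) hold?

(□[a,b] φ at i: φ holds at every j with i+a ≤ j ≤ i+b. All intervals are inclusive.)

3

Evaluate at each i in [0,5]:
  i=0: ✗ (fails at j=0)
  i=1: ✓ (all of [1,2])
  i=2: ✓ (all of [2,3])
  i=3: ✗ (fails at j=4)
  i=4: ✗ (fails at j=4)
  i=5: ✓ (all of [5,6])
Positions where it holds: {1, 2, 5} → 3.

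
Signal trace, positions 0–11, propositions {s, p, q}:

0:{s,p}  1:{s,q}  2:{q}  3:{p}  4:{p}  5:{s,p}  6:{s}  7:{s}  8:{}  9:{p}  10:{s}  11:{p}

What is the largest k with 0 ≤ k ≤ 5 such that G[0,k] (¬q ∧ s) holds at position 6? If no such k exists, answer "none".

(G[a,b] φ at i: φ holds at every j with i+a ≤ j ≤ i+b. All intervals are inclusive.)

1

(¬q ∧ s) must hold from j=6 onward; find where it first fails.
  j=6: holds
  j=7: holds
  j=8: fails
Holds on [6,7], so largest k = 1.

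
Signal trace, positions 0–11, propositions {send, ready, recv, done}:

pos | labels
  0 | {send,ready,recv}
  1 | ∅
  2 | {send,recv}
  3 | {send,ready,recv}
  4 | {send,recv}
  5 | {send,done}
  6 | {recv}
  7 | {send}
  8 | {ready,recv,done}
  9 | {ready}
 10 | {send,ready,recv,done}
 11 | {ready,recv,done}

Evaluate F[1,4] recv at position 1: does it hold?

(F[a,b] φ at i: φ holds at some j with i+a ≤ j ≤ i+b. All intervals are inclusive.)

True

Check recv at each j in [2,5]:
  j=2: true
  j=3: true
  j=4: true
  j=5: false
Found at j=2 → formula holds.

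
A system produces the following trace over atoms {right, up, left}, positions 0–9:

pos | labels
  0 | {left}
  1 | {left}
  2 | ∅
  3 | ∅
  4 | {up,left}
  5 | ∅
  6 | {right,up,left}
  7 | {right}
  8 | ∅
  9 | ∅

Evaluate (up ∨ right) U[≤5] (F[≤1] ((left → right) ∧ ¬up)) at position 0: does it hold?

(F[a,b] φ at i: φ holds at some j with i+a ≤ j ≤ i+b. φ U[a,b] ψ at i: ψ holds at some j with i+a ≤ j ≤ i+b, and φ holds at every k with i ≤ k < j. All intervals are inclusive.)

Need some j in [0,5] with F[≤1] ((left → right) ∧ ¬up), and (up ∨ right) at every k in [0,j-1].
  j=0: F[≤1] ((left → right) ∧ ¬up) — fails (none in [0,1]).
  j=1: F[≤1] ((left → right) ∧ ¬up) holds, but (up ∨ right) fails at k=0 → not this j.
  j=2: F[≤1] ((left → right) ∧ ¬up) holds, but (up ∨ right) fails at k=0 → not this j.
  j=3: F[≤1] ((left → right) ∧ ¬up) holds, but (up ∨ right) fails at k=0 → not this j.
  j=4: F[≤1] ((left → right) ∧ ¬up) holds, but (up ∨ right) fails at k=0 → not this j.
  j=5: F[≤1] ((left → right) ∧ ¬up) holds, but (up ∨ right) fails at k=0 → not this j.
No j in the window works → until fails.

False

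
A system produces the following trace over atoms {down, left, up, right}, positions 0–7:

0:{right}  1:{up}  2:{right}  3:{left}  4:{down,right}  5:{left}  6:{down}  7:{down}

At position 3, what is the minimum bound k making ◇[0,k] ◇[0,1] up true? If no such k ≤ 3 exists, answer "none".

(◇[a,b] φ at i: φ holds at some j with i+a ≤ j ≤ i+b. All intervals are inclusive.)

none

Scan j = 3,4,… for ◇[0,1] up:
  j=3: fails
  j=4: fails
  j=5: fails
  j=6: fails
No j in [3,6] satisfies it → none.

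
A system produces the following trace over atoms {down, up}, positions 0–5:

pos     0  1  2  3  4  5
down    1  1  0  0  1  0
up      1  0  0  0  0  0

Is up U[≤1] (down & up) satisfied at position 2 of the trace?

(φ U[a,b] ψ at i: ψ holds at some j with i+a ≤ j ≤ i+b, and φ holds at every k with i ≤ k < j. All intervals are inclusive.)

False

Need some j in [2,3] with (down & up), and up at every k in [2,j-1].
  j=2: (down & up) false.
  j=3: (down & up) false.
No j in the window works → until fails.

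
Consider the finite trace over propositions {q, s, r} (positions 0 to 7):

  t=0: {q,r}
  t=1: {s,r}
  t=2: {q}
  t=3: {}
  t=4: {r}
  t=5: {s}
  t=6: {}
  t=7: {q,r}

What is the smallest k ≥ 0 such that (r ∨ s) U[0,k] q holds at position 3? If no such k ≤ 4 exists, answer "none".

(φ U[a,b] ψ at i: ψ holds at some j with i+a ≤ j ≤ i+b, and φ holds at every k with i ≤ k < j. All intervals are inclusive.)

Need earliest j ≥ 3 with q, and (r ∨ s) at every k in [3,j-1].
  j=3: rhs fails.
  j=4: rhs fails.
  j=5: rhs fails.
  j=6: rhs fails.
  j=7: rhs holds but lhs fails at k=3.
No witness within the range → none.

none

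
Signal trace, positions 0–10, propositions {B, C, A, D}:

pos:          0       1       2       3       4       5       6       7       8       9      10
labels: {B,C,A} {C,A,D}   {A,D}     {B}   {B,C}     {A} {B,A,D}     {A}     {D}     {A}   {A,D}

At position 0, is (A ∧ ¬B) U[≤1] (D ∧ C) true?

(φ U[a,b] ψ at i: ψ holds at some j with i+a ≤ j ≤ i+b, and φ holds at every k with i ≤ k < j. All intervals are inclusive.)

Need some j in [0,1] with (D ∧ C), and (A ∧ ¬B) at every k in [0,j-1].
  j=0: (D ∧ C) false.
  j=1: (D ∧ C) holds, but (A ∧ ¬B) fails at k=0 → not this j.
No j in the window works → until fails.

Does not hold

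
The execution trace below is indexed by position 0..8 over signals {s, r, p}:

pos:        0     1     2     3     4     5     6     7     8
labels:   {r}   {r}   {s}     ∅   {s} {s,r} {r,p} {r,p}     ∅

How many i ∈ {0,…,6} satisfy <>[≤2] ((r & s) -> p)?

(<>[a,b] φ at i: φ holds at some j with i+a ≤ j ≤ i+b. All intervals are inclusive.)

7

Evaluate at each i in [0,6]:
  i=0: ✓ (witness j=0)
  i=1: ✓ (witness j=1)
  i=2: ✓ (witness j=2)
  i=3: ✓ (witness j=3)
  i=4: ✓ (witness j=4)
  i=5: ✓ (witness j=6)
  i=6: ✓ (witness j=6)
Positions where it holds: {0, 1, 2, 3, 4, 5, 6} → 7.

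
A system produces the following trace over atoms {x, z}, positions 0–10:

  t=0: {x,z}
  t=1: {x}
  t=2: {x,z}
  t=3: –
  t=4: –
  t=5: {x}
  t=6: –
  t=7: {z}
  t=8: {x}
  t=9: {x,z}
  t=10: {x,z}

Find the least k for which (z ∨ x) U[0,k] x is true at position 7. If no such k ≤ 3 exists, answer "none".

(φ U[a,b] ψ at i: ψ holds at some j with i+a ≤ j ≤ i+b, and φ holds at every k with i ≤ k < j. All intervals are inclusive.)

1

Need earliest j ≥ 7 with x, and (z ∨ x) at every k in [7,j-1].
  j=7: rhs fails.
  j=8: rhs holds; lhs holds on [7,7]. k = 1.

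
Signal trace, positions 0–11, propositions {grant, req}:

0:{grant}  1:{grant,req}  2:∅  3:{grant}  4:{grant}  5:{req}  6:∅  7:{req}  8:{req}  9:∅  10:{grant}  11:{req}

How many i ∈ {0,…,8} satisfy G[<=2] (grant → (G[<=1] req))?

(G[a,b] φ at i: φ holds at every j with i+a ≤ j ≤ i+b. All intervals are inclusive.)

Evaluate at each i in [0,8]:
  i=0: ✗ (fails at j=0)
  i=1: ✗ (fails at j=1)
  i=2: ✗ (fails at j=3)
  i=3: ✗ (fails at j=3)
  i=4: ✗ (fails at j=4)
  i=5: ✓ (all of [5,7])
  i=6: ✓ (all of [6,8])
  i=7: ✓ (all of [7,9])
  i=8: ✗ (fails at j=10)
Positions where it holds: {5, 6, 7} → 3.

3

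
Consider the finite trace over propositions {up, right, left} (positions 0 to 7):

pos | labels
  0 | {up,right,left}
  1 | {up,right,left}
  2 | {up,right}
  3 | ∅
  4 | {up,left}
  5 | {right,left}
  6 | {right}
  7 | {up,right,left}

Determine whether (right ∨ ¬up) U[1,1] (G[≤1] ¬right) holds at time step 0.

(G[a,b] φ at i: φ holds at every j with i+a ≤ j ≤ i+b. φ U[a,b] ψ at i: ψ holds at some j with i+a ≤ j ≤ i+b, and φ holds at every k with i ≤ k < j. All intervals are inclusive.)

Does not hold

Need some j in [1,1] with G[≤1] ¬right, and (right ∨ ¬up) at every k in [0,j-1].
  j=1: G[≤1] ¬right — fails at 1.
No j in the window works → until fails.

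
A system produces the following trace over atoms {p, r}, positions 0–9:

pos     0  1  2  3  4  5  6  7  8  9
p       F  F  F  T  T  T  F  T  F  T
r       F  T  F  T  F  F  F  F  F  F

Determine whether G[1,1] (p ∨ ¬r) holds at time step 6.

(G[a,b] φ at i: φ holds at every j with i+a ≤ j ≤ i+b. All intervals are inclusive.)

Check (p ∨ ¬r) at every j in [7,7]:
  j=7: true
All positions satisfy it → formula holds.

True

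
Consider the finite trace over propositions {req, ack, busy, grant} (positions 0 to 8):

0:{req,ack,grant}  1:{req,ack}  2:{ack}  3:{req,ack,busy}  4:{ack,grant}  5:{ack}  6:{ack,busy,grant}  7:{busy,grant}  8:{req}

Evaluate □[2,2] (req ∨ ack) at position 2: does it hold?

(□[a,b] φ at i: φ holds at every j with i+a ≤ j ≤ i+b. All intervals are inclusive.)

Check (req ∨ ack) at every j in [4,4]:
  j=4: true
All positions satisfy it → formula holds.

Yes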